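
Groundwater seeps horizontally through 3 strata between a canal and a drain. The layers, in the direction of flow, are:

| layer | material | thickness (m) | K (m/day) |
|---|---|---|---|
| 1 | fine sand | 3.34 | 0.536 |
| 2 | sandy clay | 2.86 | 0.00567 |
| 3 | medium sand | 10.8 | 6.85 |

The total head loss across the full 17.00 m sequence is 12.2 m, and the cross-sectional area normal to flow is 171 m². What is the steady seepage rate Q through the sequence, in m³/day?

4.07

Flow is perpendicular to layering, so the layers act in series and the equivalent K is the thickness-weighted harmonic mean.
Total thickness L = 3.34 + 2.86 + 10.8 = 17.00 m.
Σ(b_i/K_i) = 3.34/0.536 + 2.86/0.00567 + 10.8/6.85 = 512.2 d.
K_eq = L / Σ(b_i/K_i) = 17.00 / 512.2 = 0.03319 m/day.
Q = K_eq · A · (Δh/L) = 0.03319 × 171 × (12.2/17.00) = 4.073 m³/day.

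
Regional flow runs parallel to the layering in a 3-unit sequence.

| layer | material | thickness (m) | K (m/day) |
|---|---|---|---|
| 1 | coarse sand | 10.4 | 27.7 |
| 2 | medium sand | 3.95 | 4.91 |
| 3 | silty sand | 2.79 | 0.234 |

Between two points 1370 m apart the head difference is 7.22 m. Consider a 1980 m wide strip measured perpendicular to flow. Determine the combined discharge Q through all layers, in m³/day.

Flow is parallel to layering, so each bed carries its own Darcy discharge and the transmissivities add.
Σ(K_i·b_i) = 27.7×10.4 + 4.91×3.95 + 0.234×2.79 = 308.1 m²/day.
Hydraulic gradient i = Δh / L = 7.22 / 1370 = 0.005270.
Q = Σ(K_i·b_i) · W · i = 308.1 × 1980 × 0.005270 = 3215 m³/day.

3220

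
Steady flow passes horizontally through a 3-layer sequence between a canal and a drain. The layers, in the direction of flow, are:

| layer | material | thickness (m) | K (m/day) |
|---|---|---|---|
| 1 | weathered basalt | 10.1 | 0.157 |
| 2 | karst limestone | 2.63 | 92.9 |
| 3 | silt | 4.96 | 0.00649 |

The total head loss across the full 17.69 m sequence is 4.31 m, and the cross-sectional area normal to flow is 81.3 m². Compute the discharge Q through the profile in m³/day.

Flow is perpendicular to layering, so the layers act in series and the equivalent K is the thickness-weighted harmonic mean.
Total thickness L = 10.1 + 2.63 + 4.96 = 17.69 m.
Σ(b_i/K_i) = 10.1/0.157 + 2.63/92.9 + 4.96/0.00649 = 828.6 d.
K_eq = L / Σ(b_i/K_i) = 17.69 / 828.6 = 0.02135 m/day.
Q = K_eq · A · (Δh/L) = 0.02135 × 81.3 × (4.31/17.69) = 0.4229 m³/day.

0.423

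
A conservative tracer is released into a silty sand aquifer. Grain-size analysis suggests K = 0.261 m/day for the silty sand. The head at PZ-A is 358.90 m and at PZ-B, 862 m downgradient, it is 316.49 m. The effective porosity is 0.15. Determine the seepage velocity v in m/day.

0.0856

Hydraulic gradient i = (358.90 − 316.49) / 862 = 42.41 / 862 = 0.04920.
Darcy flux q = K · i = 0.2610 × 0.04920 = 0.01284 m/day.
Seepage velocity v = q / n_e = 0.01284 / 0.15 = 0.08561 m/day.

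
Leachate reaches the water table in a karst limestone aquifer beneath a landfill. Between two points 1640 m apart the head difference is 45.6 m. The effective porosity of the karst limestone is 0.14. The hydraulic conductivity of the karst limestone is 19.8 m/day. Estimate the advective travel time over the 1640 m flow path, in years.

1.14

Hydraulic gradient i = Δh / L = 45.6 / 1640 = 0.02780.
Darcy flux q = K · i = 19.80 × 0.02780 = 0.5505 m/day.
Seepage velocity v = q / n_e = 0.5505 / 0.14 = 3.932 m/day.
Travel time t = L / v = 1640 / 3.932 = 417.0 days = 1.142 years.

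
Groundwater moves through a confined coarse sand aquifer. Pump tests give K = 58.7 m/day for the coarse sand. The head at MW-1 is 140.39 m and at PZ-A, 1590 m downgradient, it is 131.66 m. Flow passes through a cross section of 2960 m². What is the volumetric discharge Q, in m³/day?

Hydraulic gradient i = (140.39 − 131.66) / 1590 = 8.73 / 1590 = 0.005491.
Darcy's law: Q = K · A · i = 58.70 × 2960 × 0.005491 = 954.0 m³/day.

954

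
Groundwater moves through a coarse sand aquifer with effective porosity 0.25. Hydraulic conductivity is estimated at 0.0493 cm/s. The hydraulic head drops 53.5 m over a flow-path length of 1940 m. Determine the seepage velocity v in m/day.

4.70

Convert K: 0.0493 cm/s × 864 = 42.60 m/day.
Hydraulic gradient i = Δh / L = 53.5 / 1940 = 0.02758.
Darcy flux q = K · i = 42.60 × 0.02758 = 1.175 m/day.
Seepage velocity v = q / n_e = 1.175 / 0.25 = 4.699 m/day.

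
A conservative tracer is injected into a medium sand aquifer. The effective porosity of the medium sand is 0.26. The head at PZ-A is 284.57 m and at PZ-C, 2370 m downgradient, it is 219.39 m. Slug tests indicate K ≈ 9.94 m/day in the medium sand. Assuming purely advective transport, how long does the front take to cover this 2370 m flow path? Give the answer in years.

6.17

Hydraulic gradient i = (284.57 − 219.39) / 2370 = 65.18 / 2370 = 0.02750.
Darcy flux q = K · i = 9.940 × 0.02750 = 0.2734 m/day.
Seepage velocity v = q / n_e = 0.2734 / 0.26 = 1.051 m/day.
Travel time t = L / v = 2370 / 1.051 = 2254 days = 6.171 years.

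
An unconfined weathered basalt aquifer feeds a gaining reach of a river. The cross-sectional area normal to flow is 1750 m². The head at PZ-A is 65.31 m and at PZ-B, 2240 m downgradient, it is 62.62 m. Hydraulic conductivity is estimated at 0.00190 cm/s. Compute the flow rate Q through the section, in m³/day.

3.45

Convert K: 0.00190 cm/s × 864 = 1.642 m/day.
Hydraulic gradient i = (65.31 − 62.62) / 2240 = 2.69 / 2240 = 0.001201.
Darcy's law: Q = K · A · i = 1.642 × 1750 × 0.001201 = 3.450 m³/day.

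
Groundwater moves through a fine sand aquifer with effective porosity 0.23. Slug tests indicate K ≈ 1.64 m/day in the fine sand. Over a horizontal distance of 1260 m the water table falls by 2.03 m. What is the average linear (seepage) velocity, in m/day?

0.0115

Hydraulic gradient i = Δh / L = 2.03 / 1260 = 0.001611.
Darcy flux q = K · i = 1.640 × 0.001611 = 0.002642 m/day.
Seepage velocity v = q / n_e = 0.002642 / 0.23 = 0.01149 m/day.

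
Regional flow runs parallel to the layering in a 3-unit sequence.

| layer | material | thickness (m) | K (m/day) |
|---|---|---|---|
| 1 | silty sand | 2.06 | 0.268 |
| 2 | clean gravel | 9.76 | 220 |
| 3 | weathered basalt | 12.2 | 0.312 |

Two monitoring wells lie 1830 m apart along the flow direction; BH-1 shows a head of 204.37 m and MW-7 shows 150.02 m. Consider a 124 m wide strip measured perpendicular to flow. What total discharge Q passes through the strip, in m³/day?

7920

Flow is parallel to layering, so each bed carries its own Darcy discharge and the transmissivities add.
Σ(K_i·b_i) = 0.268×2.06 + 220×9.76 + 0.312×12.2 = 2152 m²/day.
Hydraulic gradient i = (204.37 − 150.02) / 1830 = 54.35 / 1830 = 0.02970.
Q = Σ(K_i·b_i) · W · i = 2152 × 124 × 0.02970 = 7924 m³/day.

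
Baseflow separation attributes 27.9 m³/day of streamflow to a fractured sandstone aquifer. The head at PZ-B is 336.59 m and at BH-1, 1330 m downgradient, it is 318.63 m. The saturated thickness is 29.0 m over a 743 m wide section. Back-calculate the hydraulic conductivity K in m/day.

Cross-sectional area A = 743 × 29.0 = 21547 m².
Hydraulic gradient i = (336.59 − 318.63) / 1330 = 17.96 / 1330 = 0.01350.
From Q = K·A·i, K = Q / (A·i) = 27.9 / (21547 × 0.01350) = 0.09589 m/day.

0.0959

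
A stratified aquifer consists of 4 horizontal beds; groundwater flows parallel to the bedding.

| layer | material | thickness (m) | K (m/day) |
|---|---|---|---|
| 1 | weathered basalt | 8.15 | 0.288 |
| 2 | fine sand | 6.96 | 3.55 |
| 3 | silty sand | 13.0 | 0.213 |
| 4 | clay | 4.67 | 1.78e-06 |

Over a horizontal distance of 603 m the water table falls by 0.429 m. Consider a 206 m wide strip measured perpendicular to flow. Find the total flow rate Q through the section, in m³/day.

4.37

Flow is parallel to layering, so each bed carries its own Darcy discharge and the transmissivities add.
Σ(K_i·b_i) = 0.288×8.15 + 3.55×6.96 + 0.213×13.0 + 1.78e-06×4.67 = 29.82 m²/day.
Hydraulic gradient i = Δh / L = 0.429 / 603 = 0.0007114.
Q = Σ(K_i·b_i) · W · i = 29.82 × 206 × 0.0007114 = 4.371 m³/day.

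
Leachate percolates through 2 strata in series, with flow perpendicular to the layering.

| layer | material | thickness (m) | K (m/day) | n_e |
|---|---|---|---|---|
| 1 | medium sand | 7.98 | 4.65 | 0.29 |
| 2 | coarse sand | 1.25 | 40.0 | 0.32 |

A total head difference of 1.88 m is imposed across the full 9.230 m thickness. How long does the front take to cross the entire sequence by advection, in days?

2.52

With flow normal to the layers, continuity requires the same specific discharge q through every layer.
Σ(b_i/K_i) = 7.98/4.65 + 1.25/40.0 = 1.747 d.
q = Δh / Σ(b_i/K_i) = 1.88 / 1.747 = 1.076 m/day.
In each layer the seepage velocity is v_i = q/n_i, so the layer transit time is t_i = b_i·n_i / q:
  layer 1 (medium sand): t_1 = 7.98 × 0.29 / 1.076 = 2.151 d
  layer 2 (coarse sand): t_2 = 1.25 × 0.32 / 1.076 = 0.3718 d
Total t = Σ t_i = 2.523 days.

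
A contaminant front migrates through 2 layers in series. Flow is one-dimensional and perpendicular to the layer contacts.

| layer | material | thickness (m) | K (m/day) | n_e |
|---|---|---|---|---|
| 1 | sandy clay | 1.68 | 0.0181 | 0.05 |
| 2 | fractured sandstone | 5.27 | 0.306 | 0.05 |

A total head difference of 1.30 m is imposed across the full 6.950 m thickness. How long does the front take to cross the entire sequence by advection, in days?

With flow normal to the layers, continuity requires the same specific discharge q through every layer.
Σ(b_i/K_i) = 1.68/0.0181 + 5.27/0.306 = 110.0 d.
q = Δh / Σ(b_i/K_i) = 1.30 / 110.0 = 0.01181 m/day.
In each layer the seepage velocity is v_i = q/n_i, so the layer transit time is t_i = b_i·n_i / q:
  layer 1 (sandy clay): t_1 = 1.68 × 0.05 / 0.01181 = 7.110 d
  layer 2 (fractured sandstone): t_2 = 5.27 × 0.05 / 0.01181 = 22.30 d
Total t = Σ t_i = 29.41 days.

29.4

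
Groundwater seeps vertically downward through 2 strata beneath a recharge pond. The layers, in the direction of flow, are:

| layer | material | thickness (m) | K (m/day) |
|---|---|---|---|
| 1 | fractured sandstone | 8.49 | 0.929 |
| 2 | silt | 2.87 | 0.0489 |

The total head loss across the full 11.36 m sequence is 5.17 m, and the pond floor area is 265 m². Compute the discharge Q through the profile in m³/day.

20.2

Flow is perpendicular to layering, so the layers act in series and the equivalent K is the thickness-weighted harmonic mean.
Total thickness L = 8.49 + 2.87 = 11.36 m.
Σ(b_i/K_i) = 8.49/0.929 + 2.87/0.0489 = 67.83 d.
K_eq = L / Σ(b_i/K_i) = 11.36 / 67.83 = 0.1675 m/day.
Q = K_eq · A · (Δh/L) = 0.1675 × 265 × (5.17/11.36) = 20.20 m³/day.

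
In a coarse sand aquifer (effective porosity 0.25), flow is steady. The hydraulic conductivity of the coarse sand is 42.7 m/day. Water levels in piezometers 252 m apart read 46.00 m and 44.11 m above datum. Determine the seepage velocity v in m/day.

1.28

Hydraulic gradient i = (46.00 − 44.11) / 252 = 1.89 / 252 = 0.007500.
Darcy flux q = K · i = 42.70 × 0.007500 = 0.3203 m/day.
Seepage velocity v = q / n_e = 0.3203 / 0.25 = 1.281 m/day.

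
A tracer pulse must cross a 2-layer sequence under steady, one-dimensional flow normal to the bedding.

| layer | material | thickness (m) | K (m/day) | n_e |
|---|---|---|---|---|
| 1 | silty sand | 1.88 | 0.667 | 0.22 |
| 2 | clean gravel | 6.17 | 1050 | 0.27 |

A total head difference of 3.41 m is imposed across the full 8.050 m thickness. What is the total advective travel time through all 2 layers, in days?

1.72

With flow normal to the layers, continuity requires the same specific discharge q through every layer.
Σ(b_i/K_i) = 1.88/0.667 + 6.17/1050 = 2.824 d.
q = Δh / Σ(b_i/K_i) = 3.41 / 2.824 = 1.207 m/day.
In each layer the seepage velocity is v_i = q/n_i, so the layer transit time is t_i = b_i·n_i / q:
  layer 1 (silty sand): t_1 = 1.88 × 0.22 / 1.207 = 0.3426 d
  layer 2 (clean gravel): t_2 = 6.17 × 0.27 / 1.207 = 1.380 d
Total t = Σ t_i = 1.722 days.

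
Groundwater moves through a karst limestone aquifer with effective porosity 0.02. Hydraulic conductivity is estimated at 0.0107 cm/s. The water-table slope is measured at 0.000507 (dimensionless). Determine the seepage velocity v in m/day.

Convert K: 0.0107 cm/s × 864 = 9.245 m/day.
Hydraulic gradient i = 0.000507.
Darcy flux q = K · i = 9.245 × 0.0005070 = 0.004687 m/day.
Seepage velocity v = q / n_e = 0.004687 / 0.02 = 0.2344 m/day.

0.234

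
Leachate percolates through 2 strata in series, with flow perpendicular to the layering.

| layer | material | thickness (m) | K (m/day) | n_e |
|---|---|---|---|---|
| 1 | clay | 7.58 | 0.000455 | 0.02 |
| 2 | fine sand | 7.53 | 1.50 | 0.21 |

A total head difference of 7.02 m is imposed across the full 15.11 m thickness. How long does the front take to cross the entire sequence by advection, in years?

With flow normal to the layers, continuity requires the same specific discharge q through every layer.
Σ(b_i/K_i) = 7.58/0.000455 + 7.53/1.50 = 16664 d.
q = Δh / Σ(b_i/K_i) = 7.02 / 16664 = 0.0004213 m/day.
In each layer the seepage velocity is v_i = q/n_i, so the layer transit time is t_i = b_i·n_i / q:
  layer 1 (clay): t_1 = 7.58 × 0.02 / 0.0004213 = 359.9 d
  layer 2 (fine sand): t_2 = 7.53 × 0.21 / 0.0004213 = 3754 d
Total t = Σ t_i = 4114 days = 11.26 years.

11.3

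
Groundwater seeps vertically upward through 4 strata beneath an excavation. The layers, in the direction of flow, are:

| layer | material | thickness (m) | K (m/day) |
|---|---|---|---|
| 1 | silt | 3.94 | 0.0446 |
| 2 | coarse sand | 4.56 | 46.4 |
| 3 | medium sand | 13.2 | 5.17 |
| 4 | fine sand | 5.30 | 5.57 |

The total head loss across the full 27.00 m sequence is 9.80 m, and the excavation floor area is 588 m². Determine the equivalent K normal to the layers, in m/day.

0.294

Flow is perpendicular to layering, so the layers act in series and the equivalent K is the thickness-weighted harmonic mean.
Total thickness L = 3.94 + 4.56 + 13.2 + 5.30 = 27.00 m.
Σ(b_i/K_i) = 3.94/0.0446 + 4.56/46.4 + 13.2/5.17 + 5.30/5.57 = 91.94 d.
K_eq = L / Σ(b_i/K_i) = 27.00 / 91.94 = 0.2937 m/day.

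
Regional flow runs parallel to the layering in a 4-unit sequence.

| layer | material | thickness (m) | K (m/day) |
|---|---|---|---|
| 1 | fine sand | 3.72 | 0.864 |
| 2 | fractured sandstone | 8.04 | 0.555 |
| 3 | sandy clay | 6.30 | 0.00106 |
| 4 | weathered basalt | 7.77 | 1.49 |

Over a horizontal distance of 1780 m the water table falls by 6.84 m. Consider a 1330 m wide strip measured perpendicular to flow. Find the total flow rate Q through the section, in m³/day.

Flow is parallel to layering, so each bed carries its own Darcy discharge and the transmissivities add.
Σ(K_i·b_i) = 0.864×3.72 + 0.555×8.04 + 0.00106×6.30 + 1.49×7.77 = 19.26 m²/day.
Hydraulic gradient i = Δh / L = 6.84 / 1780 = 0.003843.
Q = Σ(K_i·b_i) · W · i = 19.26 × 1330 × 0.003843 = 98.44 m³/day.

98.4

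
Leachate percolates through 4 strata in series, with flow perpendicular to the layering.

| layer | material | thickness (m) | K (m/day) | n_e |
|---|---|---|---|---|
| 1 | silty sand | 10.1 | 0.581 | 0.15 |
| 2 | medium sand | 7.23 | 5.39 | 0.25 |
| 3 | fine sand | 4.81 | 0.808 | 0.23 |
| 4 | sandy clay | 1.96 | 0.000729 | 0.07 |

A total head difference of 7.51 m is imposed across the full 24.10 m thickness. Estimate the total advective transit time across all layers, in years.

4.52

With flow normal to the layers, continuity requires the same specific discharge q through every layer.
Σ(b_i/K_i) = 10.1/0.581 + 7.23/5.39 + 4.81/0.808 + 1.96/0.000729 = 2713 d.
q = Δh / Σ(b_i/K_i) = 7.51 / 2713 = 0.002768 m/day.
In each layer the seepage velocity is v_i = q/n_i, so the layer transit time is t_i = b_i·n_i / q:
  layer 1 (silty sand): t_1 = 10.1 × 0.15 / 0.002768 = 547.4 d
  layer 2 (medium sand): t_2 = 7.23 × 0.25 / 0.002768 = 653.0 d
  layer 3 (fine sand): t_3 = 4.81 × 0.23 / 0.002768 = 399.7 d
  layer 4 (sandy clay): t_4 = 1.96 × 0.07 / 0.002768 = 49.57 d
Total t = Σ t_i = 1650 days = 4.517 years.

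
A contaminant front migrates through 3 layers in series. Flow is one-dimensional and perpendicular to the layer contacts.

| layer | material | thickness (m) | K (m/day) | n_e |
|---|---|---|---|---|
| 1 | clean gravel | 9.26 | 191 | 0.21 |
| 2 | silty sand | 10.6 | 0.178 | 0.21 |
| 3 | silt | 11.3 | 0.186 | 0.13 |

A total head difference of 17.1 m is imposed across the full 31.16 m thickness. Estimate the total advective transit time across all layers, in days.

39.7

With flow normal to the layers, continuity requires the same specific discharge q through every layer.
Σ(b_i/K_i) = 9.26/191 + 10.6/0.178 + 11.3/0.186 = 120.4 d.
q = Δh / Σ(b_i/K_i) = 17.1 / 120.4 = 0.1421 m/day.
In each layer the seepage velocity is v_i = q/n_i, so the layer transit time is t_i = b_i·n_i / q:
  layer 1 (clean gravel): t_1 = 9.26 × 0.21 / 0.1421 = 13.69 d
  layer 2 (silty sand): t_2 = 10.6 × 0.21 / 0.1421 = 15.67 d
  layer 3 (silt): t_3 = 11.3 × 0.13 / 0.1421 = 10.34 d
Total t = Σ t_i = 39.69 days.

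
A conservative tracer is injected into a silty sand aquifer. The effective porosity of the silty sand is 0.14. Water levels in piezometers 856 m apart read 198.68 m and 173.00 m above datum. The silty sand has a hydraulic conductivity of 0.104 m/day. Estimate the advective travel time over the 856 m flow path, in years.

Hydraulic gradient i = (198.68 − 173.00) / 856 = 25.68 / 856 = 0.03000.
Darcy flux q = K · i = 0.1040 × 0.03000 = 0.003120 m/day.
Seepage velocity v = q / n_e = 0.003120 / 0.14 = 0.02229 m/day.
Travel time t = L / v = 856 / 0.02229 = 38410 days = 105.2 years.

105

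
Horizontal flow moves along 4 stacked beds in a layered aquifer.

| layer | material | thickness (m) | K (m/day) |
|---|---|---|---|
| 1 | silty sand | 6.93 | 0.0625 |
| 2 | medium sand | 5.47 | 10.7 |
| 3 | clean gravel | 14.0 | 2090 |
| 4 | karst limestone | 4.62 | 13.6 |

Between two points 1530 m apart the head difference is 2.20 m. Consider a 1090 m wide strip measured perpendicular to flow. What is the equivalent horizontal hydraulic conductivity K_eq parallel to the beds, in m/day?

947

Flow is parallel to layering, so each bed carries its own Darcy discharge and the transmissivities add.
Σ(K_i·b_i) = 0.0625×6.93 + 10.7×5.47 + 2090×14.0 + 13.6×4.62 = 29382 m²/day.
Total thickness b = 31.02 m, so K_eq = Σ(K_i·b_i)/b = 947.2 m/day.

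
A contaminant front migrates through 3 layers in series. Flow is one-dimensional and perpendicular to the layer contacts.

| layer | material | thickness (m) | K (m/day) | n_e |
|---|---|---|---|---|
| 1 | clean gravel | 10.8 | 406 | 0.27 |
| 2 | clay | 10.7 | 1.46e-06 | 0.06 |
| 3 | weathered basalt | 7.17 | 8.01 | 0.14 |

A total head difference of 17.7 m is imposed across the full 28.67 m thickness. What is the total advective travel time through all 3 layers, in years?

With flow normal to the layers, continuity requires the same specific discharge q through every layer.
Σ(b_i/K_i) = 10.8/406 + 10.7/1.46e-06 + 7.17/8.01 = 7.329e+06 d.
q = Δh / Σ(b_i/K_i) = 17.7 / 7.329e+06 = 2.415e-06 m/day.
In each layer the seepage velocity is v_i = q/n_i, so the layer transit time is t_i = b_i·n_i / q:
  layer 1 (clean gravel): t_1 = 10.8 × 0.27 / 2.415e-06 = 1.207e+06 d
  layer 2 (clay): t_2 = 10.7 × 0.06 / 2.415e-06 = 2.658e+05 d
  layer 3 (weathered basalt): t_3 = 7.17 × 0.14 / 2.415e-06 = 4.156e+05 d
Total t = Σ t_i = 1.889e+06 days = 5171 years.

5170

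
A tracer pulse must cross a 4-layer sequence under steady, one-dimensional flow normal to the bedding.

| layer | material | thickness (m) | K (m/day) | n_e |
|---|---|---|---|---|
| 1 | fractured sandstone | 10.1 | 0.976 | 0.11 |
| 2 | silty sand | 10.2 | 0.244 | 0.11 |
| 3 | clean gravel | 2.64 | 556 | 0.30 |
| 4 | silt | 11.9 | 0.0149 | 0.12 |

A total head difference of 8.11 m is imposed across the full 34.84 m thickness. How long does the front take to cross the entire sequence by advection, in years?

With flow normal to the layers, continuity requires the same specific discharge q through every layer.
Σ(b_i/K_i) = 10.1/0.976 + 10.2/0.244 + 2.64/556 + 11.9/0.0149 = 850.8 d.
q = Δh / Σ(b_i/K_i) = 8.11 / 850.8 = 0.009532 m/day.
In each layer the seepage velocity is v_i = q/n_i, so the layer transit time is t_i = b_i·n_i / q:
  layer 1 (fractured sandstone): t_1 = 10.1 × 0.11 / 0.009532 = 116.6 d
  layer 2 (silty sand): t_2 = 10.2 × 0.11 / 0.009532 = 117.7 d
  layer 3 (clean gravel): t_3 = 2.64 × 0.30 / 0.009532 = 83.09 d
  layer 4 (silt): t_4 = 11.9 × 0.12 / 0.009532 = 149.8 d
Total t = Σ t_i = 467.2 days = 1.279 years.

1.28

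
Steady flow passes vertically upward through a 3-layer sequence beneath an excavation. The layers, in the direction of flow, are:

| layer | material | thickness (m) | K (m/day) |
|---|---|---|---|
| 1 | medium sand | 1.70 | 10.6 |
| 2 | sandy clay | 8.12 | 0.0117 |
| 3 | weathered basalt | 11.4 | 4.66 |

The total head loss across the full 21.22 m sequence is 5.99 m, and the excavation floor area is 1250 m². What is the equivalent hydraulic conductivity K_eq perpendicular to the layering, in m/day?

0.0305

Flow is perpendicular to layering, so the layers act in series and the equivalent K is the thickness-weighted harmonic mean.
Total thickness L = 1.70 + 8.12 + 11.4 = 21.22 m.
Σ(b_i/K_i) = 1.70/10.6 + 8.12/0.0117 + 11.4/4.66 = 696.6 d.
K_eq = L / Σ(b_i/K_i) = 21.22 / 696.6 = 0.03046 m/day.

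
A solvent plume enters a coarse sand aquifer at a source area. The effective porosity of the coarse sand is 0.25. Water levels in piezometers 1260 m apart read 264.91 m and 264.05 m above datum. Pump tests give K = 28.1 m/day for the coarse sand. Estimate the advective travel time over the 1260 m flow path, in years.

Hydraulic gradient i = (264.91 − 264.05) / 1260 = 0.86 / 1260 = 0.0006825.
Darcy flux q = K · i = 28.10 × 0.0006825 = 0.01918 m/day.
Seepage velocity v = q / n_e = 0.01918 / 0.25 = 0.07672 m/day.
Travel time t = L / v = 1260 / 0.07672 = 16424 days = 44.97 years.

45.0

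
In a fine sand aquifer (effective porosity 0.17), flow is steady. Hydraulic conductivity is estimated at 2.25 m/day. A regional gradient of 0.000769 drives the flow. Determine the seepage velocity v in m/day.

Hydraulic gradient i = 0.000769.
Darcy flux q = K · i = 2.250 × 0.0007690 = 0.001730 m/day.
Seepage velocity v = q / n_e = 0.001730 / 0.17 = 0.01018 m/day.

0.0102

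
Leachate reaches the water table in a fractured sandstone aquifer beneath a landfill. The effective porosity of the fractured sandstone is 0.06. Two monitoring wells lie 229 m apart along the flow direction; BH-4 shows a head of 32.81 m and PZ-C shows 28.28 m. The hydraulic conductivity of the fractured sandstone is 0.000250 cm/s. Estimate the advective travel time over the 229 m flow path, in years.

8.80

Convert K: 0.000250 cm/s × 864 = 0.2160 m/day.
Hydraulic gradient i = (32.81 − 28.28) / 229 = 4.53 / 229 = 0.01978.
Darcy flux q = K · i = 0.2160 × 0.01978 = 0.004273 m/day.
Seepage velocity v = q / n_e = 0.004273 / 0.06 = 0.07121 m/day.
Travel time t = L / v = 229 / 0.07121 = 3216 days = 8.804 years.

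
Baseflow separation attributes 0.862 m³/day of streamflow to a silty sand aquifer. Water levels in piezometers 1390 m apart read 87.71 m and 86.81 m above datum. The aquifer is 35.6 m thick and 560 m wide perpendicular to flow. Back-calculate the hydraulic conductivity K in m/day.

Cross-sectional area A = 560 × 35.6 = 19936 m².
Hydraulic gradient i = (87.71 − 86.81) / 1390 = 0.9 / 1390 = 0.0006475.
From Q = K·A·i, K = Q / (A·i) = 0.862 / (19936 × 0.0006475) = 0.06678 m/day.

0.0668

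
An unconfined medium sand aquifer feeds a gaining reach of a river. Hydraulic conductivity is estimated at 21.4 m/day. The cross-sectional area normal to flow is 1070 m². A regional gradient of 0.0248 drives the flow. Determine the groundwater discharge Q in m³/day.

Hydraulic gradient i = 0.0248.
Darcy's law: Q = K · A · i = 21.40 × 1070 × 0.02480 = 567.9 m³/day.

568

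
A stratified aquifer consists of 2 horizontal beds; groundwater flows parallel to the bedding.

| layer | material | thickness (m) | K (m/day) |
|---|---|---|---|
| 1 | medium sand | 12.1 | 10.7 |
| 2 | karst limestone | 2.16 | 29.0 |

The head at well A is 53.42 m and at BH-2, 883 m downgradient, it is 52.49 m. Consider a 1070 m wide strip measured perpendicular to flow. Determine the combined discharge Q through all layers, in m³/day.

216

Flow is parallel to layering, so each bed carries its own Darcy discharge and the transmissivities add.
Σ(K_i·b_i) = 10.7×12.1 + 29.0×2.16 = 192.1 m²/day.
Hydraulic gradient i = (53.42 − 52.49) / 883 = 0.93 / 883 = 0.001053.
Q = Σ(K_i·b_i) · W · i = 192.1 × 1070 × 0.001053 = 216.5 m³/day.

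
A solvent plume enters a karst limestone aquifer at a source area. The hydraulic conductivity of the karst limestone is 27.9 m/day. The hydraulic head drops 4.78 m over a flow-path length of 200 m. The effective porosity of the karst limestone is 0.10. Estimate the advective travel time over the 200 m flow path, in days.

Hydraulic gradient i = Δh / L = 4.78 / 200 = 0.02390.
Darcy flux q = K · i = 27.90 × 0.02390 = 0.6668 m/day.
Seepage velocity v = q / n_e = 0.6668 / 0.10 = 6.668 m/day.
Travel time t = L / v = 200 / 6.668 = 29.99 days.

30.0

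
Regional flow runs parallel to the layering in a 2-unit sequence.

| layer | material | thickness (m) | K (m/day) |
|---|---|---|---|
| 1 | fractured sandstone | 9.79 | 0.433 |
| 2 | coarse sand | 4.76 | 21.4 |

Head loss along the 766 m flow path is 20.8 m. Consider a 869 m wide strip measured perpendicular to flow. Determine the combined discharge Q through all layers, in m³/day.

Flow is parallel to layering, so each bed carries its own Darcy discharge and the transmissivities add.
Σ(K_i·b_i) = 0.433×9.79 + 21.4×4.76 = 106.1 m²/day.
Hydraulic gradient i = Δh / L = 20.8 / 766 = 0.02715.
Q = Σ(K_i·b_i) · W · i = 106.1 × 869 × 0.02715 = 2504 m³/day.

2500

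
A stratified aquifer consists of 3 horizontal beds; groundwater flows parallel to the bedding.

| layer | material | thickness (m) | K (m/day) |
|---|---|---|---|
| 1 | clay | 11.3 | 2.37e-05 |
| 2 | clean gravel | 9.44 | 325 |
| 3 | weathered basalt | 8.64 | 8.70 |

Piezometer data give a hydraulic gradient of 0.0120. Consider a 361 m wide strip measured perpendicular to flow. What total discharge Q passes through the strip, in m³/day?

Flow is parallel to layering, so each bed carries its own Darcy discharge and the transmissivities add.
Σ(K_i·b_i) = 2.37e-05×11.3 + 325×9.44 + 8.70×8.64 = 3143 m²/day.
Hydraulic gradient i = 0.0120.
Q = Σ(K_i·b_i) · W · i = 3143 × 361 × 0.01200 = 13616 m³/day.

13600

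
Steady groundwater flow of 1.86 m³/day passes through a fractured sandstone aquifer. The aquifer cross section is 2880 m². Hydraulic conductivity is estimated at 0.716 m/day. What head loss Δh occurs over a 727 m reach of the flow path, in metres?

0.656

From Q = K·A·i, i = Q / (K·A) = 1.86 / (0.7160 × 2880) = 0.0009020.
Head loss Δh = i · L = 0.0009020 × 727 = 0.6558 m.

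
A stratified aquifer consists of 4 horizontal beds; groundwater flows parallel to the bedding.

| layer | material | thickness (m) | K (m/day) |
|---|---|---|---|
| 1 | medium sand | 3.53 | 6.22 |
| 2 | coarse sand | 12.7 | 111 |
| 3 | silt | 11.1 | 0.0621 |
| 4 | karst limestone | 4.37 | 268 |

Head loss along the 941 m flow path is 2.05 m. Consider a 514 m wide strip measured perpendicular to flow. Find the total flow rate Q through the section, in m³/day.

2920

Flow is parallel to layering, so each bed carries its own Darcy discharge and the transmissivities add.
Σ(K_i·b_i) = 6.22×3.53 + 111×12.7 + 0.0621×11.1 + 268×4.37 = 2604 m²/day.
Hydraulic gradient i = Δh / L = 2.05 / 941 = 0.002179.
Q = Σ(K_i·b_i) · W · i = 2604 × 514 × 0.002179 = 2915 m³/day.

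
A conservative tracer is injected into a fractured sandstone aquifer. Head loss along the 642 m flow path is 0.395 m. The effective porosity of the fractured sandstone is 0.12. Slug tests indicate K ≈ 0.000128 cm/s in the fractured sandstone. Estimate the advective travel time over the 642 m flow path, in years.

3100

Convert K: 0.000128 cm/s × 864 = 0.1106 m/day.
Hydraulic gradient i = Δh / L = 0.395 / 642 = 0.0006153.
Darcy flux q = K · i = 0.1106 × 0.0006153 = 6.804e-05 m/day.
Seepage velocity v = q / n_e = 6.804e-05 / 0.12 = 0.0005670 m/day.
Travel time t = L / v = 642 / 0.0005670 = 1.132e+06 days = 3100 years.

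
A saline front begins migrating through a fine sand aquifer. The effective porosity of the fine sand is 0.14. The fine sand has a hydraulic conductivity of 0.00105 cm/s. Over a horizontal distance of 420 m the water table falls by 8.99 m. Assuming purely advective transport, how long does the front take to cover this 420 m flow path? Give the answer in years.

Convert K: 0.00105 cm/s × 864 = 0.9072 m/day.
Hydraulic gradient i = Δh / L = 8.99 / 420 = 0.02140.
Darcy flux q = K · i = 0.9072 × 0.02140 = 0.01942 m/day.
Seepage velocity v = q / n_e = 0.01942 / 0.14 = 0.1387 m/day.
Travel time t = L / v = 420 / 0.1387 = 3028 days = 8.290 years.

8.29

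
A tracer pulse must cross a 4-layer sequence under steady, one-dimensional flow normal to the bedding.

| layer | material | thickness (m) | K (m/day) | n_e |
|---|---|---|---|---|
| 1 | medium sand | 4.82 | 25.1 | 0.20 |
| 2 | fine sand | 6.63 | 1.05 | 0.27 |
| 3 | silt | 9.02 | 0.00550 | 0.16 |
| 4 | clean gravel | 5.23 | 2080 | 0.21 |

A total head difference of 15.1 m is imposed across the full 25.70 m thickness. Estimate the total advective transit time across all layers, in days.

577

With flow normal to the layers, continuity requires the same specific discharge q through every layer.
Σ(b_i/K_i) = 4.82/25.1 + 6.63/1.05 + 9.02/0.00550 + 5.23/2080 = 1647 d.
q = Δh / Σ(b_i/K_i) = 15.1 / 1647 = 0.009171 m/day.
In each layer the seepage velocity is v_i = q/n_i, so the layer transit time is t_i = b_i·n_i / q:
  layer 1 (medium sand): t_1 = 4.82 × 0.20 / 0.009171 = 105.1 d
  layer 2 (fine sand): t_2 = 6.63 × 0.27 / 0.009171 = 195.2 d
  layer 3 (silt): t_3 = 9.02 × 0.16 / 0.009171 = 157.4 d
  layer 4 (clean gravel): t_4 = 5.23 × 0.21 / 0.009171 = 119.8 d
Total t = Σ t_i = 577.4 days.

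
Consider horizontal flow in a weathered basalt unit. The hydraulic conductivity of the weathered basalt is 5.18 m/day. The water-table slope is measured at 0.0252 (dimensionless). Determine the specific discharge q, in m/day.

0.131

Hydraulic gradient i = 0.0252.
Specific discharge q = K · i = 5.180 × 0.02520 = 0.1305 m/day.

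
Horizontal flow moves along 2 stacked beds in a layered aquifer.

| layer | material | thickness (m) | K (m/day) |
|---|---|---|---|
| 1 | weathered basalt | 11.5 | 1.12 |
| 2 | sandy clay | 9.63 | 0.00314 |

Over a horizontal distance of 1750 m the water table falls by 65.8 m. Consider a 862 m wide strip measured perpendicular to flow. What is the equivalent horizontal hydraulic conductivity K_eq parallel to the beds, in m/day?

0.611

Flow is parallel to layering, so each bed carries its own Darcy discharge and the transmissivities add.
Σ(K_i·b_i) = 1.12×11.5 + 0.00314×9.63 = 12.91 m²/day.
Total thickness b = 21.13 m, so K_eq = Σ(K_i·b_i)/b = 0.6110 m/day.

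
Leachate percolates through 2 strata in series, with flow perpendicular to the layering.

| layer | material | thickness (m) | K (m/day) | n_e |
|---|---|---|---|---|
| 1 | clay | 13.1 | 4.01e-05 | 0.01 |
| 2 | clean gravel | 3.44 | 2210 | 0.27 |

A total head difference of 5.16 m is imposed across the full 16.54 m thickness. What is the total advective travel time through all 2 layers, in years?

184

With flow normal to the layers, continuity requires the same specific discharge q through every layer.
Σ(b_i/K_i) = 13.1/4.01e-05 + 3.44/2210 = 3.267e+05 d.
q = Δh / Σ(b_i/K_i) = 5.16 / 3.267e+05 = 1.580e-05 m/day.
In each layer the seepage velocity is v_i = q/n_i, so the layer transit time is t_i = b_i·n_i / q:
  layer 1 (clay): t_1 = 13.1 × 0.01 / 1.580e-05 = 8294 d
  layer 2 (clean gravel): t_2 = 3.44 × 0.27 / 1.580e-05 = 58803 d
Total t = Σ t_i = 67097 days = 183.7 years.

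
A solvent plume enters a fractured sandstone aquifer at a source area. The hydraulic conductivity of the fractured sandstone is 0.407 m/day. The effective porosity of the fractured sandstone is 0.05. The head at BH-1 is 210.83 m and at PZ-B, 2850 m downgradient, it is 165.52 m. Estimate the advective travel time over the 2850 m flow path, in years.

Hydraulic gradient i = (210.83 − 165.52) / 2850 = 45.31 / 2850 = 0.01590.
Darcy flux q = K · i = 0.4070 × 0.01590 = 0.006471 m/day.
Seepage velocity v = q / n_e = 0.006471 / 0.05 = 0.1294 m/day.
Travel time t = L / v = 2850 / 0.1294 = 22023 days = 60.29 years.

60.3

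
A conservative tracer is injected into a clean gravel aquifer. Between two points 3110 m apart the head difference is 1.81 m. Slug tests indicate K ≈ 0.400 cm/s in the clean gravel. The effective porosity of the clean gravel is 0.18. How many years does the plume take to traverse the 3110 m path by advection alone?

7.62

Convert K: 0.400 cm/s × 864 = 345.6 m/day.
Hydraulic gradient i = Δh / L = 1.81 / 3110 = 0.0005820.
Darcy flux q = K · i = 345.6 × 0.0005820 = 0.2011 m/day.
Seepage velocity v = q / n_e = 0.2011 / 0.18 = 1.117 m/day.
Travel time t = L / v = 3110 / 1.117 = 2783 days = 7.620 years.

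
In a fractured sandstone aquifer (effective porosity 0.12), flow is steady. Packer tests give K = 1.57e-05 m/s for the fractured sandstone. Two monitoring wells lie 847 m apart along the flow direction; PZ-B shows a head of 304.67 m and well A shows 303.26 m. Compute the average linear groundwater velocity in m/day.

Convert K: 1.57e-05 m/s × 86400 = 1.356 m/day.
Hydraulic gradient i = (304.67 − 303.26) / 847 = 1.41 / 847 = 0.001665.
Darcy flux q = K · i = 1.356 × 0.001665 = 0.002258 m/day.
Seepage velocity v = q / n_e = 0.002258 / 0.12 = 0.01882 m/day.

0.0188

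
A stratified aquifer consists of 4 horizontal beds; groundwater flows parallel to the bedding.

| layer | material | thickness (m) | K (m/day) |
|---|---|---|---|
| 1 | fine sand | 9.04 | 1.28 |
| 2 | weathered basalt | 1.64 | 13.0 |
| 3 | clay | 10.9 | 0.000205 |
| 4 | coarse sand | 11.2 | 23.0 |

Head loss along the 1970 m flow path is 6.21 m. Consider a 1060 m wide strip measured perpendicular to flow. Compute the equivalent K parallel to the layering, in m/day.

Flow is parallel to layering, so each bed carries its own Darcy discharge and the transmissivities add.
Σ(K_i·b_i) = 1.28×9.04 + 13.0×1.64 + 0.000205×10.9 + 23.0×11.2 = 290.5 m²/day.
Total thickness b = 32.78 m, so K_eq = Σ(K_i·b_i)/b = 8.862 m/day.

8.86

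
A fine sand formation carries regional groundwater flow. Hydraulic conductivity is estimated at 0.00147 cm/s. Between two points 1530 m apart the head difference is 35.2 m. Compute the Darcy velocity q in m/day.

Convert K: 0.00147 cm/s × 864 = 1.270 m/day.
Hydraulic gradient i = Δh / L = 35.2 / 1530 = 0.02301.
Specific discharge q = K · i = 1.270 × 0.02301 = 0.02922 m/day.

0.0292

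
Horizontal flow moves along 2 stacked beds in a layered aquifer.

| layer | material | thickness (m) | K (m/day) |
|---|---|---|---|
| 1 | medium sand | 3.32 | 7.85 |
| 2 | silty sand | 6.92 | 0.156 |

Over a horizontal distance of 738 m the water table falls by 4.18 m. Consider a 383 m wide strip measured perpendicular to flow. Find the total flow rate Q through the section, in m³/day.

58.9

Flow is parallel to layering, so each bed carries its own Darcy discharge and the transmissivities add.
Σ(K_i·b_i) = 7.85×3.32 + 0.156×6.92 = 27.14 m²/day.
Hydraulic gradient i = Δh / L = 4.18 / 738 = 0.005664.
Q = Σ(K_i·b_i) · W · i = 27.14 × 383 × 0.005664 = 58.88 m³/day.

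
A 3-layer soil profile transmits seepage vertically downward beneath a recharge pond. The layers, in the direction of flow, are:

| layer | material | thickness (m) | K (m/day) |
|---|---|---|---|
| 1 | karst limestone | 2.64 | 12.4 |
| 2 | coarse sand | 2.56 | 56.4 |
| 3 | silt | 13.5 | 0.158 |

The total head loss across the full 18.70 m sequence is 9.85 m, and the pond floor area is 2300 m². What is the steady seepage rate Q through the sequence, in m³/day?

Flow is perpendicular to layering, so the layers act in series and the equivalent K is the thickness-weighted harmonic mean.
Total thickness L = 2.64 + 2.56 + 13.5 = 18.70 m.
Σ(b_i/K_i) = 2.64/12.4 + 2.56/56.4 + 13.5/0.158 = 85.70 d.
K_eq = L / Σ(b_i/K_i) = 18.70 / 85.70 = 0.2182 m/day.
Q = K_eq · A · (Δh/L) = 0.2182 × 2300 × (9.85/18.70) = 264.3 m³/day.

264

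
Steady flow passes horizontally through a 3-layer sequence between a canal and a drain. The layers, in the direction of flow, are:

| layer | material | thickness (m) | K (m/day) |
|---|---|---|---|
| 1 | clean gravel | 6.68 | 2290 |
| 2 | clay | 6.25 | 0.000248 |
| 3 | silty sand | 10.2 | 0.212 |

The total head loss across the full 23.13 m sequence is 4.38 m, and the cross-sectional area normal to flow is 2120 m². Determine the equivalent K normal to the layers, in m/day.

Flow is perpendicular to layering, so the layers act in series and the equivalent K is the thickness-weighted harmonic mean.
Total thickness L = 6.68 + 6.25 + 10.2 = 23.13 m.
Σ(b_i/K_i) = 6.68/2290 + 6.25/0.000248 + 10.2/0.212 = 25250 d.
K_eq = L / Σ(b_i/K_i) = 23.13 / 25250 = 0.0009160 m/day.

0.000916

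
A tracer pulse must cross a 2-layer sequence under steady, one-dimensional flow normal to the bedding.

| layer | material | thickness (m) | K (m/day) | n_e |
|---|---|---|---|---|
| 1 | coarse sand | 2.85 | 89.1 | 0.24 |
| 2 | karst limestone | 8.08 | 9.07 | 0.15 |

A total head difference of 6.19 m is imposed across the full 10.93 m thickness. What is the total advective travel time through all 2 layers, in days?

0.283

With flow normal to the layers, continuity requires the same specific discharge q through every layer.
Σ(b_i/K_i) = 2.85/89.1 + 8.08/9.07 = 0.9228 d.
q = Δh / Σ(b_i/K_i) = 6.19 / 0.9228 = 6.708 m/day.
In each layer the seepage velocity is v_i = q/n_i, so the layer transit time is t_i = b_i·n_i / q:
  layer 1 (coarse sand): t_1 = 2.85 × 0.24 / 6.708 = 0.1020 d
  layer 2 (karst limestone): t_2 = 8.08 × 0.15 / 6.708 = 0.1807 d
Total t = Σ t_i = 0.2827 days.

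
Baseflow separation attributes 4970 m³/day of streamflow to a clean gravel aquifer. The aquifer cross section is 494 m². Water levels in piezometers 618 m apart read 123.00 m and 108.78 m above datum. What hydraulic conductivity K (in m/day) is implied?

437

Hydraulic gradient i = (123.00 − 108.78) / 618 = 14.22 / 618 = 0.02301.
From Q = K·A·i, K = Q / (A·i) = 4970 / (494.0 × 0.02301) = 437.2 m/day.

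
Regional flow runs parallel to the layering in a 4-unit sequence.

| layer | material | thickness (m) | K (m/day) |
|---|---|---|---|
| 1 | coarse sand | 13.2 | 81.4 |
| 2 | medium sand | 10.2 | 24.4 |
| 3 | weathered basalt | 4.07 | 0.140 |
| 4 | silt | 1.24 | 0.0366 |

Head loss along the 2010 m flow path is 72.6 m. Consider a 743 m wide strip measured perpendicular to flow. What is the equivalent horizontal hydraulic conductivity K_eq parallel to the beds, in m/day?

46.1

Flow is parallel to layering, so each bed carries its own Darcy discharge and the transmissivities add.
Σ(K_i·b_i) = 81.4×13.2 + 24.4×10.2 + 0.140×4.07 + 0.0366×1.24 = 1324 m²/day.
Total thickness b = 28.71 m, so K_eq = Σ(K_i·b_i)/b = 46.12 m/day.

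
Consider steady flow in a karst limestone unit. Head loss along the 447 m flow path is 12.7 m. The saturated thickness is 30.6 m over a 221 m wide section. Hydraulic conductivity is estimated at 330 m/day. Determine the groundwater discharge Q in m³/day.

63400

Cross-sectional area A = 221 × 30.6 = 6763 m².
Hydraulic gradient i = Δh / L = 12.7 / 447 = 0.02841.
Darcy's law: Q = K · A · i = 330.0 × 6763 × 0.02841 = 63405 m³/day.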